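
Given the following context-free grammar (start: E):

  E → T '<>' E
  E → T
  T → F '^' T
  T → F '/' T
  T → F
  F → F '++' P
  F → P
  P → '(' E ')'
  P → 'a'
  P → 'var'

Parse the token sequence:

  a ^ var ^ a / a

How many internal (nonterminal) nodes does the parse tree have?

13

[E [T [F [P a]] ^ [T [F [P var]] ^ [T [F [P a]] / [T [F [P a]]]]]]]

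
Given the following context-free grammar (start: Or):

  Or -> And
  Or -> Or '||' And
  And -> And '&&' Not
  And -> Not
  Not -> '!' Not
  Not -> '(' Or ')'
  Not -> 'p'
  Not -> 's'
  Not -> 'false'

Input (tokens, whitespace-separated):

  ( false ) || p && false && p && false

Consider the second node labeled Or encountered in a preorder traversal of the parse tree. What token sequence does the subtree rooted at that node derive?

[Or [Or [And [Not ( [Or [And [Not false]]] )]]] || [And [And [And [And [Not p]] && [Not false]] && [Not p]] && [Not false]]]

( false )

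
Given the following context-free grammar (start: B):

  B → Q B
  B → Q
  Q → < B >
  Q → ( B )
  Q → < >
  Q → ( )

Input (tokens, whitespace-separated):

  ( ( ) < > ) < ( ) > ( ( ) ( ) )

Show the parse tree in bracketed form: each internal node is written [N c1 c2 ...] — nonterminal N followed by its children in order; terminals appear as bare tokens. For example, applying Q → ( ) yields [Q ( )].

[B [Q ( [B [Q ( )] [B [Q < >]]] )] [B [Q < [B [Q ( )]] >] [B [Q ( [B [Q ( )] [B [Q ( )]]] )]]]]

B
Q B
( B ) B
( Q B ) B
( ( ) B ) B
( ( ) Q ) B
( ( ) < > ) B
( ( ) < > ) Q B
( ( ) < > ) < B > B
( ( ) < > ) < Q > B
( ( ) < > ) < ( ) > B
( ( ) < > ) < ( ) > Q
( ( ) < > ) < ( ) > ( B )
( ( ) < > ) < ( ) > ( Q B )
( ( ) < > ) < ( ) > ( ( ) B )
( ( ) < > ) < ( ) > ( ( ) Q )
( ( ) < > ) < ( ) > ( ( ) ( ) )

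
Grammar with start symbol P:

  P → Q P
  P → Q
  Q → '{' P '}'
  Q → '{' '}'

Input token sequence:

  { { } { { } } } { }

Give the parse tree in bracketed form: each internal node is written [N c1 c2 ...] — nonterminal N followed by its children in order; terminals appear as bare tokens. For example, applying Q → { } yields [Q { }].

P
Q P
{ P } P
{ Q P } P
{ { } P } P
{ { } Q } P
{ { } { P } } P
{ { } { Q } } P
{ { } { { } } } P
{ { } { { } } } Q
{ { } { { } } } { }

[P [Q { [P [Q { }] [P [Q { [P [Q { }]] }]]] }] [P [Q { }]]]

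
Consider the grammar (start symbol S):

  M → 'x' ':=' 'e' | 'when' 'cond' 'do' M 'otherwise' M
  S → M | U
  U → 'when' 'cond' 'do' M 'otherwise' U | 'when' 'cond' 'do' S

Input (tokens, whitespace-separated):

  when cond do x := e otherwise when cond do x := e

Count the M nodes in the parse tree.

[S [U when cond do [M x := e] otherwise [U when cond do [S [M x := e]]]]]

2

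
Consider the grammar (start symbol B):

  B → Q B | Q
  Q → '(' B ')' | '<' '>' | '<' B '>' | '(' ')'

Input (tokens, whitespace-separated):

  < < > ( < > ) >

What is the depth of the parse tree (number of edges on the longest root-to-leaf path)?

[B [Q < [B [Q < >] [B [Q ( [B [Q < >]] )]]] >]]

7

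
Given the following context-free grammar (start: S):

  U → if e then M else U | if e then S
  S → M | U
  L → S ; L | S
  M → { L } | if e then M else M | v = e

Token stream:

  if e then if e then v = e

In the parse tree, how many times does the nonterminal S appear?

[S [U if e then [S [U if e then [S [M v = e]]]]]]

3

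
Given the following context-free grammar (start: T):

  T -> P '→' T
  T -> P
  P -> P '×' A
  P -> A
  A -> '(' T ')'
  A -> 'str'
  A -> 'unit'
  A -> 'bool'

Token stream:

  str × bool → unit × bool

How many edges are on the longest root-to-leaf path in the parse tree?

[T [P [P [A str]] × [A bool]] → [T [P [P [A unit]] × [A bool]]]]

5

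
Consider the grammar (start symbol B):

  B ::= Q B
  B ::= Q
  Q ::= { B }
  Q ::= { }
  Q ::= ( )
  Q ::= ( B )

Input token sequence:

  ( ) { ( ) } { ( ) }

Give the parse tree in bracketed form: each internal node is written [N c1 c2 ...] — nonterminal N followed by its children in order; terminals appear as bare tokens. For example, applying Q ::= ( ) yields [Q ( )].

B
Q B
( ) B
( ) Q B
( ) { B } B
( ) { Q } B
( ) { ( ) } B
( ) { ( ) } Q
( ) { ( ) } { B }
( ) { ( ) } { Q }
( ) { ( ) } { ( ) }

[B [Q ( )] [B [Q { [B [Q ( )]] }] [B [Q { [B [Q ( )]] }]]]]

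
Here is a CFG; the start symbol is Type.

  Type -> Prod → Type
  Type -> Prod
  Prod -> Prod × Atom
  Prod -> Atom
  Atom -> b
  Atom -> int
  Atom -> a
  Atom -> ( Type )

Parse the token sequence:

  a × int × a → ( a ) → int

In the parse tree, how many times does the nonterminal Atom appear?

6

[Type [Prod [Prod [Prod [Atom a]] × [Atom int]] × [Atom a]] → [Type [Prod [Atom ( [Type [Prod [Atom a]]] )]] → [Type [Prod [Atom int]]]]]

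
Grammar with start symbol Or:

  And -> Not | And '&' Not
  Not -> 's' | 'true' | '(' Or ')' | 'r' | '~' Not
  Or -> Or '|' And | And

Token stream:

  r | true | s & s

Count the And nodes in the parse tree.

4

[Or [Or [Or [And [Not r]]] | [And [Not true]]] | [And [And [Not s]] & [Not s]]]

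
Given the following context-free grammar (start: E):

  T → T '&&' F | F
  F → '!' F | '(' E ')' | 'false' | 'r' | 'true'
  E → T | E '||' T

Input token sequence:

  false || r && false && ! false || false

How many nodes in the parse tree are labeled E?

[E [E [E [T [F false]]] || [T [T [T [F r]] && [F false]] && [F ! [F false]]]] || [T [F false]]]

3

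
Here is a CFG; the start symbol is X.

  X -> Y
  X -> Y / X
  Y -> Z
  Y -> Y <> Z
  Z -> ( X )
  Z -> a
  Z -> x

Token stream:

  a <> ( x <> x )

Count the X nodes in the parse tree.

2

[X [Y [Y [Z a]] <> [Z ( [X [Y [Y [Z x]] <> [Z x]]] )]]]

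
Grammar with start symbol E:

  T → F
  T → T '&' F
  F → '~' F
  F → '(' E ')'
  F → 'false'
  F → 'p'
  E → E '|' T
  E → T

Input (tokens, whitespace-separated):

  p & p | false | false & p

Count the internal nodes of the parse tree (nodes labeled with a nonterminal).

[E [E [E [T [T [F p]] & [F p]]] | [T [F false]]] | [T [T [F false]] & [F p]]]

13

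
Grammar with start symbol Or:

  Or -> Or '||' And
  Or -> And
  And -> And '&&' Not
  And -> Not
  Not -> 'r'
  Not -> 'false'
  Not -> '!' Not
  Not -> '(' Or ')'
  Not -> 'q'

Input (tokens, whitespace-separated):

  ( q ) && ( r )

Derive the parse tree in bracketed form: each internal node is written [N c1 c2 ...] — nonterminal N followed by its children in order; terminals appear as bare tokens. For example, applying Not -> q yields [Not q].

[Or [And [And [Not ( [Or [And [Not q]]] )]] && [Not ( [Or [And [Not r]]] )]]]

Or
And
And && Not
Not && Not
( Or ) && Not
( And ) && Not
( Not ) && Not
( q ) && Not
( q ) && ( Or )
( q ) && ( And )
( q ) && ( Not )
( q ) && ( r )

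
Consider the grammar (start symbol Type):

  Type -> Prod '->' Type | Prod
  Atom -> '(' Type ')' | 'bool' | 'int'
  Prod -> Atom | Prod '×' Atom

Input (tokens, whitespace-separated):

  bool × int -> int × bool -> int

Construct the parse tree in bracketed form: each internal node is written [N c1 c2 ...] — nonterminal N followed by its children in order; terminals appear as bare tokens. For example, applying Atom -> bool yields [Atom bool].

[Type [Prod [Prod [Atom bool]] × [Atom int]] -> [Type [Prod [Prod [Atom int]] × [Atom bool]] -> [Type [Prod [Atom int]]]]]

Type
Prod -> Type
Prod × Atom -> Type
Atom × Atom -> Type
bool × Atom -> Type
bool × int -> Type
bool × int -> Prod -> Type
bool × int -> Prod × Atom -> Type
bool × int -> Atom × Atom -> Type
bool × int -> int × Atom -> Type
bool × int -> int × bool -> Type
bool × int -> int × bool -> Prod
bool × int -> int × bool -> Atom
bool × int -> int × bool -> int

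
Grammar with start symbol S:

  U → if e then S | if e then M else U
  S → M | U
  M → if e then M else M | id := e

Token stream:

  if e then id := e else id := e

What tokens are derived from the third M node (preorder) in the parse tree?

id := e

[S [M if e then [M id := e] else [M id := e]]]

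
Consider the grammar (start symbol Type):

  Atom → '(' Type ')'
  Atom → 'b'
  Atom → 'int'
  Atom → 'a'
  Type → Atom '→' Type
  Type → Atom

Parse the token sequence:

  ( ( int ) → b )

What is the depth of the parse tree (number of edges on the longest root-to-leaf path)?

6

[Type [Atom ( [Type [Atom ( [Type [Atom int]] )] → [Type [Atom b]]] )]]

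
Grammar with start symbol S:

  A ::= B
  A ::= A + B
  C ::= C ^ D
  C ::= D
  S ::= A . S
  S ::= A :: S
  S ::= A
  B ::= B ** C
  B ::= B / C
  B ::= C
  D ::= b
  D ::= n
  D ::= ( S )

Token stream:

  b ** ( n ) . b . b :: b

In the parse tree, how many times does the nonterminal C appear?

6

[S [A [B [B [C [D b]]] ** [C [D ( [S [A [B [C [D n]]]]] )]]]] . [S [A [B [C [D b]]]] . [S [A [B [C [D b]]]] :: [S [A [B [C [D b]]]]]]]]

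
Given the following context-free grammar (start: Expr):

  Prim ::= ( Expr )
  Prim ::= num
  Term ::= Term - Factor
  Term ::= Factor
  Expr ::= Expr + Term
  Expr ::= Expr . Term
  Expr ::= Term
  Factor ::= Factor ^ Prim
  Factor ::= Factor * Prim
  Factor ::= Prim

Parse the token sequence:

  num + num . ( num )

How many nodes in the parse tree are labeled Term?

4

[Expr [Expr [Expr [Term [Factor [Prim num]]]] + [Term [Factor [Prim num]]]] . [Term [Factor [Prim ( [Expr [Term [Factor [Prim num]]]] )]]]]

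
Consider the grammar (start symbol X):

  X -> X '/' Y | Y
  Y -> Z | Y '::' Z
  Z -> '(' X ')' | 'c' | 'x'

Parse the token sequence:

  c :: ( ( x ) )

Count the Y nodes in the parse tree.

[X [Y [Y [Z c]] :: [Z ( [X [Y [Z ( [X [Y [Z x]]] )]]] )]]]

4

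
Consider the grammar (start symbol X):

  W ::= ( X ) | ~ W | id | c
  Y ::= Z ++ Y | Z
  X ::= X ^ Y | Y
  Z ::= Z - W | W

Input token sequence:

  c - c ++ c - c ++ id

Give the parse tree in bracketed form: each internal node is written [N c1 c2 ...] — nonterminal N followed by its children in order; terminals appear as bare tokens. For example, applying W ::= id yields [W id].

[X [Y [Z [Z [W c]] - [W c]] ++ [Y [Z [Z [W c]] - [W c]] ++ [Y [Z [W id]]]]]]

X
Y
Z ++ Y
Z - W ++ Y
W - W ++ Y
c - W ++ Y
c - c ++ Y
c - c ++ Z ++ Y
c - c ++ Z - W ++ Y
c - c ++ W - W ++ Y
c - c ++ c - W ++ Y
c - c ++ c - c ++ Y
c - c ++ c - c ++ Z
c - c ++ c - c ++ W
c - c ++ c - c ++ id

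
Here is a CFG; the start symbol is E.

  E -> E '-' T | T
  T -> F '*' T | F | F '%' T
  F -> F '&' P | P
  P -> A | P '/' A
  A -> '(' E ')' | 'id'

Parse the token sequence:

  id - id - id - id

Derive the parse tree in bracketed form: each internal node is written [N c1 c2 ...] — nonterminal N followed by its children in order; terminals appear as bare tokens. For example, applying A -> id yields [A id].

E
E - T
E - T - T
E - T - T - T
T - T - T - T
F - T - T - T
P - T - T - T
A - T - T - T
id - T - T - T
id - F - T - T
id - P - T - T
id - A - T - T
id - id - T - T
id - id - F - T
id - id - P - T
id - id - A - T
id - id - id - T
id - id - id - F
id - id - id - P
id - id - id - A
id - id - id - id

[E [E [E [E [T [F [P [A id]]]]] - [T [F [P [A id]]]]] - [T [F [P [A id]]]]] - [T [F [P [A id]]]]]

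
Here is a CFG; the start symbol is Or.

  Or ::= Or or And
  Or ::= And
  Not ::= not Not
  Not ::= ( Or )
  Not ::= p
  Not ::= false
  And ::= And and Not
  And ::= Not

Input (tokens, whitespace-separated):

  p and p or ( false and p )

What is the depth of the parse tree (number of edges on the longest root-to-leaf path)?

7

[Or [Or [And [And [Not p]] and [Not p]]] or [And [Not ( [Or [And [And [Not false]] and [Not p]]] )]]]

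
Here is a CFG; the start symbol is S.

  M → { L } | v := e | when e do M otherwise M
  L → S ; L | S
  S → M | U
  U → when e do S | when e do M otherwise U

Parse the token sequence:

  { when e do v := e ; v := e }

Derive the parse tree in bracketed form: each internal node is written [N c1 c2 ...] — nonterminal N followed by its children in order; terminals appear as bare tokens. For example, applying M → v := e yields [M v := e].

S
M
{ L }
{ S ; L }
{ U ; L }
{ when e do S ; L }
{ when e do M ; L }
{ when e do v := e ; L }
{ when e do v := e ; S }
{ when e do v := e ; M }
{ when e do v := e ; v := e }

[S [M { [L [S [U when e do [S [M v := e]]]] ; [L [S [M v := e]]]] }]]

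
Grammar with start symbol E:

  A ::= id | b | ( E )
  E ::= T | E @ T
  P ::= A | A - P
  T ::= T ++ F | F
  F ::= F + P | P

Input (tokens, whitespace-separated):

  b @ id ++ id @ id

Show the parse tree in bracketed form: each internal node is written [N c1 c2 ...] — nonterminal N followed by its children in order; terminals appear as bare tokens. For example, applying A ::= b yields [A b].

E
E @ T
E @ T @ T
T @ T @ T
F @ T @ T
P @ T @ T
A @ T @ T
b @ T @ T
b @ T ++ F @ T
b @ F ++ F @ T
b @ P ++ F @ T
b @ A ++ F @ T
b @ id ++ F @ T
b @ id ++ P @ T
b @ id ++ A @ T
b @ id ++ id @ T
b @ id ++ id @ F
b @ id ++ id @ P
b @ id ++ id @ A
b @ id ++ id @ id

[E [E [E [T [F [P [A b]]]]] @ [T [T [F [P [A id]]]] ++ [F [P [A id]]]]] @ [T [F [P [A id]]]]]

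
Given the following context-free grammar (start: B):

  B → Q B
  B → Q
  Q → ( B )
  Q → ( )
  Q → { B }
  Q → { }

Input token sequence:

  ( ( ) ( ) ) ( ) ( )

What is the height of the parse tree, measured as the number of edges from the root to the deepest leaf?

[B [Q ( [B [Q ( )] [B [Q ( )]]] )] [B [Q ( )] [B [Q ( )]]]]

5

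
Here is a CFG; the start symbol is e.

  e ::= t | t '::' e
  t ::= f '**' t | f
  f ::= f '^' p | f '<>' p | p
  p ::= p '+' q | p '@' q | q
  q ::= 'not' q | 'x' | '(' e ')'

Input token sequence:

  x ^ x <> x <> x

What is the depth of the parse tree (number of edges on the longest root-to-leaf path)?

[e [t [f [f [f [f [p [q x]]] ^ [p [q x]]] <> [p [q x]]] <> [p [q x]]]]]

8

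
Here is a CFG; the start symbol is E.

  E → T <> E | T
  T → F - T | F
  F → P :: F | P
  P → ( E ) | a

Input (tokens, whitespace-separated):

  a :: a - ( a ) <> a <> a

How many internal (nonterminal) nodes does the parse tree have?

21

[E [T [F [P a] :: [F [P a]]] - [T [F [P ( [E [T [F [P a]]]] )]]]] <> [E [T [F [P a]]] <> [E [T [F [P a]]]]]]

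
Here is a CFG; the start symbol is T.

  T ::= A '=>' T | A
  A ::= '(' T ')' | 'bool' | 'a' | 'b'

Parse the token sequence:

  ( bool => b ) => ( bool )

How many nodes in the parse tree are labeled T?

[T [A ( [T [A bool] => [T [A b]]] )] => [T [A ( [T [A bool]] )]]]

5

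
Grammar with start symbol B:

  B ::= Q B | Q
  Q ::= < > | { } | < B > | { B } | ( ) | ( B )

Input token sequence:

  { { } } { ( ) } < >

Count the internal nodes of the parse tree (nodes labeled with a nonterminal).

10

[B [Q { [B [Q { }]] }] [B [Q { [B [Q ( )]] }] [B [Q < >]]]]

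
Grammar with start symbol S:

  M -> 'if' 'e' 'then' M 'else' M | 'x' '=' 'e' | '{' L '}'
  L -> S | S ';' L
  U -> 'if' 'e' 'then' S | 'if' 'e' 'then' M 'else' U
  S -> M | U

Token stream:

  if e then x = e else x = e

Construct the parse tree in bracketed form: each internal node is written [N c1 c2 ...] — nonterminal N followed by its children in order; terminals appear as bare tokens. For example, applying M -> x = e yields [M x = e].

[S [M if e then [M x = e] else [M x = e]]]

S
M
if e then M else M
if e then x = e else M
if e then x = e else x = e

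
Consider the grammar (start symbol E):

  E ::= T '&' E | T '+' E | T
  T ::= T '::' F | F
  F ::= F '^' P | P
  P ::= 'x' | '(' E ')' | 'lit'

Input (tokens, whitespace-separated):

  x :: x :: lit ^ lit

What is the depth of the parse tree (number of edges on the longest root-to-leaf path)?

6

[E [T [T [T [F [P x]]] :: [F [P x]]] :: [F [F [P lit]] ^ [P lit]]]]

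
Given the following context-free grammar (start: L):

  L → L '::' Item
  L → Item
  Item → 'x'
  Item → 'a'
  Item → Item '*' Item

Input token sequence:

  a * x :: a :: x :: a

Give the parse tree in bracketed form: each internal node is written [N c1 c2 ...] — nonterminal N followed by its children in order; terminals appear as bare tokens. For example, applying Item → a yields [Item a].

[L [L [L [L [Item [Item a] * [Item x]]] :: [Item a]] :: [Item x]] :: [Item a]]

L
L :: Item
L :: Item :: Item
L :: Item :: Item :: Item
Item :: Item :: Item :: Item
Item * Item :: Item :: Item :: Item
a * Item :: Item :: Item :: Item
a * x :: Item :: Item :: Item
a * x :: a :: Item :: Item
a * x :: a :: x :: Item
a * x :: a :: x :: a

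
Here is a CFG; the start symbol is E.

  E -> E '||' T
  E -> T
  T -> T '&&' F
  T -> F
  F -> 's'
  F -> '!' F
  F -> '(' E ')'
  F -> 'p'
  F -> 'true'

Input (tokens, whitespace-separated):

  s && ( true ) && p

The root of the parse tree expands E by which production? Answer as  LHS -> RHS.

[E [T [T [T [F s]] && [F ( [E [T [F true]]] )]] && [F p]]]

E -> T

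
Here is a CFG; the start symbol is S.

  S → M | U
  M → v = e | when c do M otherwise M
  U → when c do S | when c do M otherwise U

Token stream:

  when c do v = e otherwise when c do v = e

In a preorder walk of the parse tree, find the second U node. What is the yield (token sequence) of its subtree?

[S [U when c do [M v = e] otherwise [U when c do [S [M v = e]]]]]

when c do v = e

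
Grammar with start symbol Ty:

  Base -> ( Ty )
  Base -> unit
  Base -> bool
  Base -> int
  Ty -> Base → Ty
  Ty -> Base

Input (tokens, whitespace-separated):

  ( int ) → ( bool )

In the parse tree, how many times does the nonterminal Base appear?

[Ty [Base ( [Ty [Base int]] )] → [Ty [Base ( [Ty [Base bool]] )]]]

4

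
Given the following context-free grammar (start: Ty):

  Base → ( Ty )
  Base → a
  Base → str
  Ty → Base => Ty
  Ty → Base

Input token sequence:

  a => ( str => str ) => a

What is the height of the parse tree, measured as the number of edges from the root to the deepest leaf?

[Ty [Base a] => [Ty [Base ( [Ty [Base str] => [Ty [Base str]]] )] => [Ty [Base a]]]]

6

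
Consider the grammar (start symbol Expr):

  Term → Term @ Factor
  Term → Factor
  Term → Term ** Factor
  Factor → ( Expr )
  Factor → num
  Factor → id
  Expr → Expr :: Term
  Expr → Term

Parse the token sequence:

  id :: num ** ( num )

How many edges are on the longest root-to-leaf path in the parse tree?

6

[Expr [Expr [Term [Factor id]]] :: [Term [Term [Factor num]] ** [Factor ( [Expr [Term [Factor num]]] )]]]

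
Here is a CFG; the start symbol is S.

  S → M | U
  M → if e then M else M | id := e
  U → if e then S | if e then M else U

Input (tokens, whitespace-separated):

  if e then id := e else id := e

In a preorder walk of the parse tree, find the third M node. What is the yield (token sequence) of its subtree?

id := e

[S [M if e then [M id := e] else [M id := e]]]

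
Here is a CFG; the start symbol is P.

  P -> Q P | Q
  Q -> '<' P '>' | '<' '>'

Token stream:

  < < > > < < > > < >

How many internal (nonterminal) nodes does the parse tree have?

[P [Q < [P [Q < >]] >] [P [Q < [P [Q < >]] >] [P [Q < >]]]]

10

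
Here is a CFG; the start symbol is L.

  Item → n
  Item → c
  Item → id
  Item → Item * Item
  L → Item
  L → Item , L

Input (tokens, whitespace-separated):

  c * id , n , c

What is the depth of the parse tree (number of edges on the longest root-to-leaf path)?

[L [Item [Item c] * [Item id]] , [L [Item n] , [L [Item c]]]]

4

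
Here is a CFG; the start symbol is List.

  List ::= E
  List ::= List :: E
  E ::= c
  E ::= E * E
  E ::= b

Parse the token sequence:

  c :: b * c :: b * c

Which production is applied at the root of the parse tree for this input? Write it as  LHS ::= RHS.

[List [List [List [E c]] :: [E [E b] * [E c]]] :: [E [E b] * [E c]]]

List ::= List :: E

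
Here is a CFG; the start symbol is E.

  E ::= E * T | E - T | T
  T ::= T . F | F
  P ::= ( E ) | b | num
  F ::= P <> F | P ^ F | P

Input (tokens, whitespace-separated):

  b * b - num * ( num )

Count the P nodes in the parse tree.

5

[E [E [E [E [T [F [P b]]]] * [T [F [P b]]]] - [T [F [P num]]]] * [T [F [P ( [E [T [F [P num]]]] )]]]]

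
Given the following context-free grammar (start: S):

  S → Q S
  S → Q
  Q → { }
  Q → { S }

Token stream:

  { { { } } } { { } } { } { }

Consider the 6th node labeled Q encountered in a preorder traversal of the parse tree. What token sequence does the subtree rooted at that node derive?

{ }

[S [Q { [S [Q { [S [Q { }]] }]] }] [S [Q { [S [Q { }]] }] [S [Q { }] [S [Q { }]]]]]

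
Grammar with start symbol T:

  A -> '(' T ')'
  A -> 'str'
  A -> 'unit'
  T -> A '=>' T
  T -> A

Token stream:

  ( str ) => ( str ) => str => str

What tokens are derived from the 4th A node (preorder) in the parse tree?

str

[T [A ( [T [A str]] )] => [T [A ( [T [A str]] )] => [T [A str] => [T [A str]]]]]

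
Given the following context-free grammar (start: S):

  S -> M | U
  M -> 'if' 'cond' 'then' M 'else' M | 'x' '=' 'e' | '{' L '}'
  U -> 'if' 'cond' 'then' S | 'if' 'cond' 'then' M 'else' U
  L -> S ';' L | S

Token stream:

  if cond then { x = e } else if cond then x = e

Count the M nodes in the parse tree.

[S [U if cond then [M { [L [S [M x = e]]] }] else [U if cond then [S [M x = e]]]]]

3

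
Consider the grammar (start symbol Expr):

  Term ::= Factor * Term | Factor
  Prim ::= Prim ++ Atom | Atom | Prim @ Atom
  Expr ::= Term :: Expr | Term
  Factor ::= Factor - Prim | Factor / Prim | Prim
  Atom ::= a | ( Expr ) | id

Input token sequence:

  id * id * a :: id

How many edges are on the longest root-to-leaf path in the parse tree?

7

[Expr [Term [Factor [Prim [Atom id]]] * [Term [Factor [Prim [Atom id]]] * [Term [Factor [Prim [Atom a]]]]]] :: [Expr [Term [Factor [Prim [Atom id]]]]]]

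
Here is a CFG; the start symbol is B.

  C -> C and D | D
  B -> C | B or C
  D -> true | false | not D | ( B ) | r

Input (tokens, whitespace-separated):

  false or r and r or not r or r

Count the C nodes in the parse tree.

5

[B [B [B [B [C [D false]]] or [C [C [D r]] and [D r]]] or [C [D not [D r]]]] or [C [D r]]]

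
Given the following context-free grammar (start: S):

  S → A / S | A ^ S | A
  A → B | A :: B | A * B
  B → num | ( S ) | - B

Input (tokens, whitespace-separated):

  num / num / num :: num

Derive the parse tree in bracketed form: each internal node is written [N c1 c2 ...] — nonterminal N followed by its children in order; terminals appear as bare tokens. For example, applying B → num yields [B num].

[S [A [B num]] / [S [A [B num]] / [S [A [A [B num]] :: [B num]]]]]

S
A / S
B / S
num / S
num / A / S
num / B / S
num / num / S
num / num / A
num / num / A :: B
num / num / B :: B
num / num / num :: B
num / num / num :: num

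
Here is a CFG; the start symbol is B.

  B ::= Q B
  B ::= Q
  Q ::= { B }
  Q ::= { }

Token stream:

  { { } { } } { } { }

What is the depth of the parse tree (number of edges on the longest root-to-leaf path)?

[B [Q { [B [Q { }] [B [Q { }]]] }] [B [Q { }] [B [Q { }]]]]

5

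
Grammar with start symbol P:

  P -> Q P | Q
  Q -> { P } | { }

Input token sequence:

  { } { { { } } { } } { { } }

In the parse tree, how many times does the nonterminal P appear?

7

[P [Q { }] [P [Q { [P [Q { [P [Q { }]] }] [P [Q { }]]] }] [P [Q { [P [Q { }]] }]]]]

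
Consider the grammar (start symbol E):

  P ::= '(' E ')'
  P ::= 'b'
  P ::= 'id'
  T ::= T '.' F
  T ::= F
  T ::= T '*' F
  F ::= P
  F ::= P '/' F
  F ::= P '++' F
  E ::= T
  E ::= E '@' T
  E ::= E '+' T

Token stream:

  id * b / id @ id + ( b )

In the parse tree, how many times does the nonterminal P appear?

6

[E [E [E [T [T [F [P id]]] * [F [P b] / [F [P id]]]]] @ [T [F [P id]]]] + [T [F [P ( [E [T [F [P b]]]] )]]]]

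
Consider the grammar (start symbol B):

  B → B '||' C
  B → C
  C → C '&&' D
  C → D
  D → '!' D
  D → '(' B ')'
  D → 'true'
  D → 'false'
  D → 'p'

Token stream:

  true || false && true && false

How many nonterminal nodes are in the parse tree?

10

[B [B [C [D true]]] || [C [C [C [D false]] && [D true]] && [D false]]]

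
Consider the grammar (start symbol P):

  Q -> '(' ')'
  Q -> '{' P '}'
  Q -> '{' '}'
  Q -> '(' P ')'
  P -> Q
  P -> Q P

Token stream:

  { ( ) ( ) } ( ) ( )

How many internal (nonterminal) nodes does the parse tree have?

[P [Q { [P [Q ( )] [P [Q ( )]]] }] [P [Q ( )] [P [Q ( )]]]]

10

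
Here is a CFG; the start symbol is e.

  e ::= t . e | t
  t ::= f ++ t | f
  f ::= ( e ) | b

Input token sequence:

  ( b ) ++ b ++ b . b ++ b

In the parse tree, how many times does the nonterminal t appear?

[e [t [f ( [e [t [f b]]] )] ++ [t [f b] ++ [t [f b]]]] . [e [t [f b] ++ [t [f b]]]]]

6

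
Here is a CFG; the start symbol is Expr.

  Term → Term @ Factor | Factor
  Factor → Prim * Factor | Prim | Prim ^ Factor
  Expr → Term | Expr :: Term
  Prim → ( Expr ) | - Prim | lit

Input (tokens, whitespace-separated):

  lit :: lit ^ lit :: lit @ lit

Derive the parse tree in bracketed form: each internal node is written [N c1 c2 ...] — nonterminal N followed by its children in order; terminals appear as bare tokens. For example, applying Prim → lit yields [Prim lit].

[Expr [Expr [Expr [Term [Factor [Prim lit]]]] :: [Term [Factor [Prim lit] ^ [Factor [Prim lit]]]]] :: [Term [Term [Factor [Prim lit]]] @ [Factor [Prim lit]]]]

Expr
Expr :: Term
Expr :: Term :: Term
Term :: Term :: Term
Factor :: Term :: Term
Prim :: Term :: Term
lit :: Term :: Term
lit :: Factor :: Term
lit :: Prim ^ Factor :: Term
lit :: lit ^ Factor :: Term
lit :: lit ^ Prim :: Term
lit :: lit ^ lit :: Term
lit :: lit ^ lit :: Term @ Factor
lit :: lit ^ lit :: Factor @ Factor
lit :: lit ^ lit :: Prim @ Factor
lit :: lit ^ lit :: lit @ Factor
lit :: lit ^ lit :: lit @ Prim
lit :: lit ^ lit :: lit @ lit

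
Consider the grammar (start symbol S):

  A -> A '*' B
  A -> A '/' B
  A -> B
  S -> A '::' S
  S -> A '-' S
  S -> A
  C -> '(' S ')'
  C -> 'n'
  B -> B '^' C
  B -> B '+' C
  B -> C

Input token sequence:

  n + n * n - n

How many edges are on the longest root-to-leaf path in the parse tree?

[S [A [A [B [B [C n]] + [C n]]] * [B [C n]]] - [S [A [B [C n]]]]]

6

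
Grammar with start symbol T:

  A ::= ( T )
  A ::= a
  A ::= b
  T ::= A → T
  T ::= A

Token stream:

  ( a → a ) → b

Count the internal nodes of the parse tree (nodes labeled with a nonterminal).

8

[T [A ( [T [A a] → [T [A a]]] )] → [T [A b]]]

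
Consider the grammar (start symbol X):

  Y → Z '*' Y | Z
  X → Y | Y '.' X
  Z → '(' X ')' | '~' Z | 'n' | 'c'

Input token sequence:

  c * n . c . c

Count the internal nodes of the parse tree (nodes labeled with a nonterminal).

11

[X [Y [Z c] * [Y [Z n]]] . [X [Y [Z c]] . [X [Y [Z c]]]]]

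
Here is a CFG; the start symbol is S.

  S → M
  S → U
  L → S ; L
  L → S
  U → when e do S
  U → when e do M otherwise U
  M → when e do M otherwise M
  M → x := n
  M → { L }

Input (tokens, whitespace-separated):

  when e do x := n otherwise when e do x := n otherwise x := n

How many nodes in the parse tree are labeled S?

1

[S [M when e do [M x := n] otherwise [M when e do [M x := n] otherwise [M x := n]]]]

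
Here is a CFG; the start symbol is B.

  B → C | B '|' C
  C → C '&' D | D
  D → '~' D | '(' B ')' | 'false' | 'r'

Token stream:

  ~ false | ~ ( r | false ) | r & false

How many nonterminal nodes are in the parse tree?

19

[B [B [B [C [D ~ [D false]]]] | [C [D ~ [D ( [B [B [C [D r]]] | [C [D false]]] )]]]] | [C [C [D r]] & [D false]]]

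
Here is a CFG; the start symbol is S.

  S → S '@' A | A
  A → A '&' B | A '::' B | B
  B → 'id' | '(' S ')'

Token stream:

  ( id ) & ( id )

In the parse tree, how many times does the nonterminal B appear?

[S [A [A [B ( [S [A [B id]]] )]] & [B ( [S [A [B id]]] )]]]

4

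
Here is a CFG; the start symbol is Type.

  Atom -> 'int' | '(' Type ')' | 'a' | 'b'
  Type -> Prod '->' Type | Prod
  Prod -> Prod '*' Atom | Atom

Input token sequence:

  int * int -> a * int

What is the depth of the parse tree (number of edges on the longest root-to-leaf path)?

5

[Type [Prod [Prod [Atom int]] * [Atom int]] -> [Type [Prod [Prod [Atom a]] * [Atom int]]]]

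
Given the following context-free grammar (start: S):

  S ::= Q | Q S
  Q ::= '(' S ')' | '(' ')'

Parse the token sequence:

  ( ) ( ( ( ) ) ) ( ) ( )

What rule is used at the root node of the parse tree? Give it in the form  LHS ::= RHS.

S ::= Q S

[S [Q ( )] [S [Q ( [S [Q ( [S [Q ( )]] )]] )] [S [Q ( )] [S [Q ( )]]]]]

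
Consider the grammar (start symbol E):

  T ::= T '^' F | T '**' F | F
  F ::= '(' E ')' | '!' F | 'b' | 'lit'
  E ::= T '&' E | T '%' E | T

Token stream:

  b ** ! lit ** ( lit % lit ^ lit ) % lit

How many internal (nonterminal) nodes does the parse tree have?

[E [T [T [T [F b]] ** [F ! [F lit]]] ** [F ( [E [T [F lit]] % [E [T [T [F lit]] ^ [F lit]]]] )]] % [E [T [F lit]]]]

19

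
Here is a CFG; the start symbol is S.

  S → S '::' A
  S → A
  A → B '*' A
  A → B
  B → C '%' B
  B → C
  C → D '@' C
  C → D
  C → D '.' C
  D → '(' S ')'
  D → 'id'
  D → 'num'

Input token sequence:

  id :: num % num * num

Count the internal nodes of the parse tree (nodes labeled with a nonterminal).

17

[S [S [A [B [C [D id]]]]] :: [A [B [C [D num]] % [B [C [D num]]]] * [A [B [C [D num]]]]]]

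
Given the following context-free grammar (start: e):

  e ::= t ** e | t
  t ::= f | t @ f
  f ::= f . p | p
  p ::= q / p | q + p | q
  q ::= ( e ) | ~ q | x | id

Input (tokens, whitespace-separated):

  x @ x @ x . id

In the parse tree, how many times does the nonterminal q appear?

[e [t [t [t [f [p [q x]]]] @ [f [p [q x]]]] @ [f [f [p [q x]]] . [p [q id]]]]]

4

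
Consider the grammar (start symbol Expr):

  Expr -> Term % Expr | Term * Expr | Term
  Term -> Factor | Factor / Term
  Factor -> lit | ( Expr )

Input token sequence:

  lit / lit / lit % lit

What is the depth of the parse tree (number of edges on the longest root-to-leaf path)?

5

[Expr [Term [Factor lit] / [Term [Factor lit] / [Term [Factor lit]]]] % [Expr [Term [Factor lit]]]]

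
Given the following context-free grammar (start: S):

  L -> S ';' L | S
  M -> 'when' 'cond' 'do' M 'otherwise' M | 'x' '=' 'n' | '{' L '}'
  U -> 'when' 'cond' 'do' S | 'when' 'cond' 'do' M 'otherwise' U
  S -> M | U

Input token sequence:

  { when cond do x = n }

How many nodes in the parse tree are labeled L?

[S [M { [L [S [U when cond do [S [M x = n]]]]] }]]

1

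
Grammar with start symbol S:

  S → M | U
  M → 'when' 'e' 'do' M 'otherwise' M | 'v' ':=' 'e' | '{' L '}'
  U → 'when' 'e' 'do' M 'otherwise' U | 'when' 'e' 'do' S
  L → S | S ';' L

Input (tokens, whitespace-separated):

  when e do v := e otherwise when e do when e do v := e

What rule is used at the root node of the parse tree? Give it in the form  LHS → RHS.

S → U

[S [U when e do [M v := e] otherwise [U when e do [S [U when e do [S [M v := e]]]]]]]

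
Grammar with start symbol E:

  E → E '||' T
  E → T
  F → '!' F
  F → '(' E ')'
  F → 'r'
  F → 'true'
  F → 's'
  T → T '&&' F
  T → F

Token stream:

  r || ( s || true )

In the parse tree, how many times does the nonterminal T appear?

4

[E [E [T [F r]]] || [T [F ( [E [E [T [F s]]] || [T [F true]]] )]]]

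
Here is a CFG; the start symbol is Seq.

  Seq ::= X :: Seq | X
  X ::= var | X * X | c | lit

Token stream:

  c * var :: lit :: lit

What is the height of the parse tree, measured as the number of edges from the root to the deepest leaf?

4

[Seq [X [X c] * [X var]] :: [Seq [X lit] :: [Seq [X lit]]]]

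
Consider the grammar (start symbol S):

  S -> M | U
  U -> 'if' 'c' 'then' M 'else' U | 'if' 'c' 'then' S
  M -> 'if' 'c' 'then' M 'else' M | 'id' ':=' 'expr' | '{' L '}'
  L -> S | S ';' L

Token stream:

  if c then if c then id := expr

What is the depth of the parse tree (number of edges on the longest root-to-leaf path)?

6

[S [U if c then [S [U if c then [S [M id := expr]]]]]]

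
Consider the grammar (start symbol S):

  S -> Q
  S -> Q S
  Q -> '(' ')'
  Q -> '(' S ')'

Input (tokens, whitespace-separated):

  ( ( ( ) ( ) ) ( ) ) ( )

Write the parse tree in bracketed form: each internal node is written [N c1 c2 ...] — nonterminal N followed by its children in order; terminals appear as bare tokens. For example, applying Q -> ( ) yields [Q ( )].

[S [Q ( [S [Q ( [S [Q ( )] [S [Q ( )]]] )] [S [Q ( )]]] )] [S [Q ( )]]]

S
Q S
( S ) S
( Q S ) S
( ( S ) S ) S
( ( Q S ) S ) S
( ( ( ) S ) S ) S
( ( ( ) Q ) S ) S
( ( ( ) ( ) ) S ) S
( ( ( ) ( ) ) Q ) S
( ( ( ) ( ) ) ( ) ) S
( ( ( ) ( ) ) ( ) ) Q
( ( ( ) ( ) ) ( ) ) ( )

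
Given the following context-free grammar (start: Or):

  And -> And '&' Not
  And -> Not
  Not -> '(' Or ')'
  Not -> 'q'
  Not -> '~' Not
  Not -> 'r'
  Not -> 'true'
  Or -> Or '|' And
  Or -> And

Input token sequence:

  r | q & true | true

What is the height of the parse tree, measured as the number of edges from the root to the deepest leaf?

5

[Or [Or [Or [And [Not r]]] | [And [And [Not q]] & [Not true]]] | [And [Not true]]]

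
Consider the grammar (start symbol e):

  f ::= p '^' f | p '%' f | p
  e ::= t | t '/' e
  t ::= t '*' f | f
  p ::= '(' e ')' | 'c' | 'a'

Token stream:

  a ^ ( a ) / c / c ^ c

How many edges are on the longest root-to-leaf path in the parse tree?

[e [t [f [p a] ^ [f [p ( [e [t [f [p a]]]] )]]]] / [e [t [f [p c]]] / [e [t [f [p c] ^ [f [p c]]]]]]]

9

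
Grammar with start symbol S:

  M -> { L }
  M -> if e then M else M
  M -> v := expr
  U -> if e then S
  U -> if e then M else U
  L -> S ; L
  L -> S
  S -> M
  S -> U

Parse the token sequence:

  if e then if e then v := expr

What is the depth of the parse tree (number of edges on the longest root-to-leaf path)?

[S [U if e then [S [U if e then [S [M v := expr]]]]]]

6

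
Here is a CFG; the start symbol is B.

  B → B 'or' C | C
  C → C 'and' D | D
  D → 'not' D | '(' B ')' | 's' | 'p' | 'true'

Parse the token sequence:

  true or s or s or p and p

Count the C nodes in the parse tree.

5

[B [B [B [B [C [D true]]] or [C [D s]]] or [C [D s]]] or [C [C [D p]] and [D p]]]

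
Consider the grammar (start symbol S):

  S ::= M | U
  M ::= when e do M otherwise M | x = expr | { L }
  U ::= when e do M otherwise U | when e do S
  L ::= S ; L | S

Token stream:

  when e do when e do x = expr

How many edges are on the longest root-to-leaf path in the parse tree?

[S [U when e do [S [U when e do [S [M x = expr]]]]]]

6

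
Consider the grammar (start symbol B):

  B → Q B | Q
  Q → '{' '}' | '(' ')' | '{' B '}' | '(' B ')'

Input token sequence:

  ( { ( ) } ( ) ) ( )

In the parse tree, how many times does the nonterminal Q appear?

5

[B [Q ( [B [Q { [B [Q ( )]] }] [B [Q ( )]]] )] [B [Q ( )]]]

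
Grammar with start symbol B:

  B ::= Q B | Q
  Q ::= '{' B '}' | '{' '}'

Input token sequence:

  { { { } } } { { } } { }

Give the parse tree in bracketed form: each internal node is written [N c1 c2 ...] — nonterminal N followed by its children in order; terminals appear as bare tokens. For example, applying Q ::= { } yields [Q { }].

[B [Q { [B [Q { [B [Q { }]] }]] }] [B [Q { [B [Q { }]] }] [B [Q { }]]]]

B
Q B
{ B } B
{ Q } B
{ { B } } B
{ { Q } } B
{ { { } } } B
{ { { } } } Q B
{ { { } } } { B } B
{ { { } } } { Q } B
{ { { } } } { { } } B
{ { { } } } { { } } Q
{ { { } } } { { } } { }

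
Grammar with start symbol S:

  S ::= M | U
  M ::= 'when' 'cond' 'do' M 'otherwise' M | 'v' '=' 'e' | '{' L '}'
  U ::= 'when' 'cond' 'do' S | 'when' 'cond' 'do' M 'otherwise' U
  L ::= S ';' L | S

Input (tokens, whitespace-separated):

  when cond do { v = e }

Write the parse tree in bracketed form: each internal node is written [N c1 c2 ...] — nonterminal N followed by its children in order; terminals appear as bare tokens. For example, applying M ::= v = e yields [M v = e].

S
U
when cond do S
when cond do M
when cond do { L }
when cond do { S }
when cond do { M }
when cond do { v = e }

[S [U when cond do [S [M { [L [S [M v = e]]] }]]]]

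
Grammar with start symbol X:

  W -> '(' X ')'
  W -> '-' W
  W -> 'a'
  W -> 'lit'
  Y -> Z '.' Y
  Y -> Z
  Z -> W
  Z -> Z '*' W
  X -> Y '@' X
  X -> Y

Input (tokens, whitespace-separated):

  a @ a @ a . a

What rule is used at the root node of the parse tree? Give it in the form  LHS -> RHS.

[X [Y [Z [W a]]] @ [X [Y [Z [W a]]] @ [X [Y [Z [W a]] . [Y [Z [W a]]]]]]]

X -> Y '@' X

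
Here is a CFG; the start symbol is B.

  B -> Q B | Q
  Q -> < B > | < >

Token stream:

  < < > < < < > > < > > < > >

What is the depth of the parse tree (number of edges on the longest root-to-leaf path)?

[B [Q < [B [Q < >] [B [Q < [B [Q < [B [Q < >]] >] [B [Q < >]]] >] [B [Q < >]]]] >]]

9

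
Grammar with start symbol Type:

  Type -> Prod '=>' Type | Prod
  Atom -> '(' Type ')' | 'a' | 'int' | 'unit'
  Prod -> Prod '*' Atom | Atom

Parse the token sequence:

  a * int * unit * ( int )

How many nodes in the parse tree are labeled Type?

2

[Type [Prod [Prod [Prod [Prod [Atom a]] * [Atom int]] * [Atom unit]] * [Atom ( [Type [Prod [Atom int]]] )]]]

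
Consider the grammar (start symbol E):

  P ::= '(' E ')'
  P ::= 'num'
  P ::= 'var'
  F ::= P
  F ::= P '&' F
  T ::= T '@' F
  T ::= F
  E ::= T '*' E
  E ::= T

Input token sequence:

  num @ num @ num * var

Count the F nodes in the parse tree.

[E [T [T [T [F [P num]]] @ [F [P num]]] @ [F [P num]]] * [E [T [F [P var]]]]]

4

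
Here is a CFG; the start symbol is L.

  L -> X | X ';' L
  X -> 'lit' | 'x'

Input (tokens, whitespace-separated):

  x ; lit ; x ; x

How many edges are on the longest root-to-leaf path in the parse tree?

[L [X x] ; [L [X lit] ; [L [X x] ; [L [X x]]]]]

5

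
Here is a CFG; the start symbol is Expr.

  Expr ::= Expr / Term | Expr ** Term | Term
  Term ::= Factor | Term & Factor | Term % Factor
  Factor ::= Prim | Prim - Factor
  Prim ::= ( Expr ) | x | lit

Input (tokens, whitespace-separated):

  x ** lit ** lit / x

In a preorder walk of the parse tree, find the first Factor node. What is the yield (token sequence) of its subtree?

x

[Expr [Expr [Expr [Expr [Term [Factor [Prim x]]]] ** [Term [Factor [Prim lit]]]] ** [Term [Factor [Prim lit]]]] / [Term [Factor [Prim x]]]]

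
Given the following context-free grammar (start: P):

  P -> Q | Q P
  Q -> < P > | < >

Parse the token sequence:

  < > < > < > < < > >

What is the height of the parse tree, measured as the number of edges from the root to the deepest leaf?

[P [Q < >] [P [Q < >] [P [Q < >] [P [Q < [P [Q < >]] >]]]]]

7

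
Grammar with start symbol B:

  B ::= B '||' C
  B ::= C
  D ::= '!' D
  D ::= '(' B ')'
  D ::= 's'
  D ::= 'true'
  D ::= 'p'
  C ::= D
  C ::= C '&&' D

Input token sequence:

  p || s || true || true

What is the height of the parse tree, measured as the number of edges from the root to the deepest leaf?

6

[B [B [B [B [C [D p]]] || [C [D s]]] || [C [D true]]] || [C [D true]]]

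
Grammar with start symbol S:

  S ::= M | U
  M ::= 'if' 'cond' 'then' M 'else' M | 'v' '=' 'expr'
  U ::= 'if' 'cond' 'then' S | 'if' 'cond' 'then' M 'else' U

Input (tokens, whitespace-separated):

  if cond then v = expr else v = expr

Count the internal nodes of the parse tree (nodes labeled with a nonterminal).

[S [M if cond then [M v = expr] else [M v = expr]]]

4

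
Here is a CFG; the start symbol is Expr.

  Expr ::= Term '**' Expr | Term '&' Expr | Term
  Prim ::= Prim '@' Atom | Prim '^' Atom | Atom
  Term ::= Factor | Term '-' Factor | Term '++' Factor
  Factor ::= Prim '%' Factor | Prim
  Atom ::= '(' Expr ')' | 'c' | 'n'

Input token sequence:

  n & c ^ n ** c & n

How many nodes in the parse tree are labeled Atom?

5

[Expr [Term [Factor [Prim [Atom n]]]] & [Expr [Term [Factor [Prim [Prim [Atom c]] ^ [Atom n]]]] ** [Expr [Term [Factor [Prim [Atom c]]]] & [Expr [Term [Factor [Prim [Atom n]]]]]]]]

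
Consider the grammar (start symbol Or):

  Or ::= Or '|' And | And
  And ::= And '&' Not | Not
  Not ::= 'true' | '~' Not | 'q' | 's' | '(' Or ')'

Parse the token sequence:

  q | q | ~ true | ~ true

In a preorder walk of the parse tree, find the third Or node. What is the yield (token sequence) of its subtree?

[Or [Or [Or [Or [And [Not q]]] | [And [Not q]]] | [And [Not ~ [Not true]]]] | [And [Not ~ [Not true]]]]

q | q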